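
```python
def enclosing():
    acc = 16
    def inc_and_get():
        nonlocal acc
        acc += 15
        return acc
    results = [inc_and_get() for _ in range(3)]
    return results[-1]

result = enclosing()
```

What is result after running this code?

Step 1: acc = 16.
Step 2: Three calls to inc_and_get(), each adding 15.
Step 3: Last value = 16 + 15 * 3 = 61

The answer is 61.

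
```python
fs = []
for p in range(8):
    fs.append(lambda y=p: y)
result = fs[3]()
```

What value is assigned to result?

Step 1: Default argument y=p captures p's value at each iteration.
Step 2: fs[3] captured y = 3 when p was 3.
Step 3: result = 3

The answer is 3.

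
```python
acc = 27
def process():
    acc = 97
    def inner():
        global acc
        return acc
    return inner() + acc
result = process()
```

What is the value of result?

Step 1: Global acc = 27. process() shadows with local acc = 97.
Step 2: inner() uses global keyword, so inner() returns global acc = 27.
Step 3: process() returns 27 + 97 = 124

The answer is 124.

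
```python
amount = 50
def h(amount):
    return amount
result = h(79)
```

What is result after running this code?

Step 1: Global amount = 50.
Step 2: h(79) takes parameter amount = 79, which shadows the global.
Step 3: result = 79

The answer is 79.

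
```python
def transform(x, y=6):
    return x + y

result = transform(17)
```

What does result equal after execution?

Step 1: transform(17) uses default y = 6.
Step 2: Returns 17 + 6 = 23.
Step 3: result = 23

The answer is 23.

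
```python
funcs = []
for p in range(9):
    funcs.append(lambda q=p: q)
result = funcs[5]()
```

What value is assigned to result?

Step 1: Default argument q=p captures p's value at each iteration.
Step 2: funcs[5] captured q = 5 when p was 5.
Step 3: result = 5

The answer is 5.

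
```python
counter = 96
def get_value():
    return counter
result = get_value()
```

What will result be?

Step 1: counter = 96 is defined in the global scope.
Step 2: get_value() looks up counter. No local counter exists, so Python checks the global scope via LEGB rule and finds counter = 96.
Step 3: result = 96

The answer is 96.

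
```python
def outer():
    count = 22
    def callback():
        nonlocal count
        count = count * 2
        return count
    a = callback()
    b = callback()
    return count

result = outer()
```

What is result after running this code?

Step 1: count starts at 22.
Step 2: First callback(): count = 22 * 2 = 44.
Step 3: Second callback(): count = 44 * 2 = 88.
Step 4: result = 88

The answer is 88.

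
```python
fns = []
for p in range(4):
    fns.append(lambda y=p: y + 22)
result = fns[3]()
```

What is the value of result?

Step 1: Default argument y=p captures p's value at definition time.
Step 2: fns[3] was defined when p = 3, so y defaults to 3.
Step 3: result = 3 + 22 = 25 (default arg fixes the late binding issue)

The answer is 25.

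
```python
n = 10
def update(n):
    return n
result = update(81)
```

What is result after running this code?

Step 1: Global n = 10.
Step 2: update(81) takes parameter n = 81, which shadows the global.
Step 3: result = 81

The answer is 81.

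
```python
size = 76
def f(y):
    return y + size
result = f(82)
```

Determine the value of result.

Step 1: size = 76 is defined globally.
Step 2: f(82) uses parameter y = 82 and looks up size from global scope = 76.
Step 3: result = 82 + 76 = 158

The answer is 158.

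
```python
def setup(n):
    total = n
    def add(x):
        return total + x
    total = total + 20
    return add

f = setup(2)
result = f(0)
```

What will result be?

Step 1: setup(2) sets total = 2, then total = 2 + 20 = 22.
Step 2: Closures capture by reference, so add sees total = 22.
Step 3: f(0) returns 22 + 0 = 22

The answer is 22.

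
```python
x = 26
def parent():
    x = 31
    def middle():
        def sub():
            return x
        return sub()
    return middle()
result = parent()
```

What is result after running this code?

Step 1: parent() defines x = 31. middle() and sub() have no local x.
Step 2: sub() checks local (none), enclosing middle() (none), enclosing parent() and finds x = 31.
Step 3: result = 31

The answer is 31.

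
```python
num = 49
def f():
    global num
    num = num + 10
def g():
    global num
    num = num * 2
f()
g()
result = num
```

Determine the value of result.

Step 1: num = 49.
Step 2: f() adds 10: num = 49 + 10 = 59.
Step 3: g() doubles: num = 59 * 2 = 118.
Step 4: result = 118

The answer is 118.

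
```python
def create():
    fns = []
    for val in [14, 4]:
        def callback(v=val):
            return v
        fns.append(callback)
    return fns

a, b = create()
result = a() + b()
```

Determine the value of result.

Step 1: Default argument v=val captures val at each iteration.
Step 2: a() returns 14 (captured at first iteration), b() returns 4 (captured at second).
Step 3: result = 14 + 4 = 18

The answer is 18.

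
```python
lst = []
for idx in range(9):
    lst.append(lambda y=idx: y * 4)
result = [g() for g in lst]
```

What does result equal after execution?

Step 1: Default arg y=idx captures idx at each iteration.
Step 2: lst[k] has y defaulting to k, returns k * 4.
Step 3: result = [0, 4, 8, 12, 16, 20, 24, 28, 32]

The answer is [0, 4, 8, 12, 16, 20, 24, 28, 32].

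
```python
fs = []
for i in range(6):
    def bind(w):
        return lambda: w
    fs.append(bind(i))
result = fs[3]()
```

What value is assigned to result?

Step 1: bind(i) creates a new scope capturing w = i at call time.
Step 2: fs[3] = bind(3), so its lambda captures w = 3.
Step 3: result = 3 (closure factory fixes late binding)

The answer is 3.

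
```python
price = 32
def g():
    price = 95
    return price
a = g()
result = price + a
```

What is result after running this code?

Step 1: Global price = 32. g() returns local price = 95.
Step 2: a = 95. Global price still = 32.
Step 3: result = 32 + 95 = 127

The answer is 127.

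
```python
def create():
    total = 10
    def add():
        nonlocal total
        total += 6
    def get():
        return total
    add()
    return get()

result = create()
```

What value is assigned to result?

Step 1: total = 10. add() modifies it via nonlocal, get() reads it.
Step 2: add() makes total = 10 + 6 = 16.
Step 3: get() returns 16. result = 16

The answer is 16.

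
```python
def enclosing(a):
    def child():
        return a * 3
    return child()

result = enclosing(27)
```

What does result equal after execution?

Step 1: enclosing(27) binds parameter a = 27.
Step 2: child() accesses a = 27 from enclosing scope.
Step 3: result = 27 * 3 = 81

The answer is 81.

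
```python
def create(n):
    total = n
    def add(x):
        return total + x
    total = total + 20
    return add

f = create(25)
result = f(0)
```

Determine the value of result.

Step 1: create(25) sets total = 25, then total = 25 + 20 = 45.
Step 2: Closures capture by reference, so add sees total = 45.
Step 3: f(0) returns 45 + 0 = 45

The answer is 45.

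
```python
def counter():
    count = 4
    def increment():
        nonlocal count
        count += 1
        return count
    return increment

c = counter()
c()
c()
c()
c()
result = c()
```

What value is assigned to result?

Step 1: counter() creates closure with count = 4.
Step 2: Each c() call increments count via nonlocal. After 5 calls: 4 + 5 = 9.
Step 3: result = 9

The answer is 9.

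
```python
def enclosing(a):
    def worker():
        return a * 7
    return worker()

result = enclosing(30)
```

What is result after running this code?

Step 1: enclosing(30) binds parameter a = 30.
Step 2: worker() accesses a = 30 from enclosing scope.
Step 3: result = 30 * 7 = 210

The answer is 210.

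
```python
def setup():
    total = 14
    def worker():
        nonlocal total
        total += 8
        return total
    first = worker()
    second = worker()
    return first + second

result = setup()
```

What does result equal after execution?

Step 1: total starts at 14.
Step 2: First call: total = 14 + 8 = 22, returns 22.
Step 3: Second call: total = 22 + 8 = 30, returns 30.
Step 4: result = 22 + 30 = 52

The answer is 52.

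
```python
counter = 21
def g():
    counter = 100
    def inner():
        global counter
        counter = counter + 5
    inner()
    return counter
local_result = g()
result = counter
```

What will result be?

Step 1: Global counter = 21. g() creates local counter = 100.
Step 2: inner() declares global counter and adds 5: global counter = 21 + 5 = 26.
Step 3: g() returns its local counter = 100 (unaffected by inner).
Step 4: result = global counter = 26

The answer is 26.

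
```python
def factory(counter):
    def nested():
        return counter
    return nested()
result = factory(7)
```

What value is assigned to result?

Step 1: factory(7) binds parameter counter = 7.
Step 2: nested() looks up counter in enclosing scope and finds the parameter counter = 7.
Step 3: result = 7

The answer is 7.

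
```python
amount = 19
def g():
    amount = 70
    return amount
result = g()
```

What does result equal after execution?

Step 1: Global amount = 19.
Step 2: g() creates local amount = 70, shadowing the global.
Step 3: Returns local amount = 70. result = 70

The answer is 70.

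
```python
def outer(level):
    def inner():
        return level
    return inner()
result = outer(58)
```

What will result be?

Step 1: outer(58) binds parameter level = 58.
Step 2: inner() looks up level in enclosing scope and finds the parameter level = 58.
Step 3: result = 58

The answer is 58.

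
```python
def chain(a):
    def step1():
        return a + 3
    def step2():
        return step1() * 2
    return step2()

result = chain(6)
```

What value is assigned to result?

Step 1: chain(6) captures a = 6.
Step 2: step2() calls step1() which returns 6 + 3 = 9.
Step 3: step2() returns 9 * 2 = 18

The answer is 18.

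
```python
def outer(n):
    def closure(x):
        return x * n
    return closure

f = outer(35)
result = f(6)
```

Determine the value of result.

Step 1: outer(35) creates a closure capturing n = 35.
Step 2: f(6) computes 6 * 35 = 210.
Step 3: result = 210

The answer is 210.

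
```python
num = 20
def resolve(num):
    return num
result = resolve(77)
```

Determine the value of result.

Step 1: Global num = 20.
Step 2: resolve(77) takes parameter num = 77, which shadows the global.
Step 3: result = 77

The answer is 77.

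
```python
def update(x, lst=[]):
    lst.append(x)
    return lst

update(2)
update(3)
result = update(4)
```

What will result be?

Step 1: Mutable default argument gotcha! The list [] is created once.
Step 2: Each call appends to the SAME list: [2], [2, 3], [2, 3, 4].
Step 3: result = [2, 3, 4]

The answer is [2, 3, 4].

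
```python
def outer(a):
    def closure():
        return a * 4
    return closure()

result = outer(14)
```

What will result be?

Step 1: outer(14) binds parameter a = 14.
Step 2: closure() accesses a = 14 from enclosing scope.
Step 3: result = 14 * 4 = 56

The answer is 56.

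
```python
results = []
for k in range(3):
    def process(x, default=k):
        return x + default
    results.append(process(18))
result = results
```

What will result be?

Step 1: Default argument default=k is evaluated at function definition time.
Step 2: Each iteration creates process with default = current k value.
Step 3: process(18) returns 18 + default. results = [18, 19, 20]

The answer is [18, 19, 20].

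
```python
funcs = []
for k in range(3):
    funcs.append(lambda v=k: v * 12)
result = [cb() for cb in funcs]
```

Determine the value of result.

Step 1: Default arg v=k captures k at each iteration.
Step 2: funcs[k] has v defaulting to k, returns k * 12.
Step 3: result = [0, 12, 24]

The answer is [0, 12, 24].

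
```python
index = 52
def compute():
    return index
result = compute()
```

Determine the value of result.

Step 1: index = 52 is defined in the global scope.
Step 2: compute() looks up index. No local index exists, so Python checks the global scope via LEGB rule and finds index = 52.
Step 3: result = 52

The answer is 52.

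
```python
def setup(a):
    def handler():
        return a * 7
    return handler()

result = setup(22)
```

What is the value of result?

Step 1: setup(22) binds parameter a = 22.
Step 2: handler() accesses a = 22 from enclosing scope.
Step 3: result = 22 * 7 = 154

The answer is 154.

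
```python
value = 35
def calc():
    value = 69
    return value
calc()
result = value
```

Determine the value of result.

Step 1: value = 35 globally.
Step 2: calc() creates a LOCAL value = 69 (no global keyword!).
Step 3: The global value is unchanged. result = 35

The answer is 35.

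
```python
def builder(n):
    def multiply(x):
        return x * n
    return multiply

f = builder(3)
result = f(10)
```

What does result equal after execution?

Step 1: builder(3) returns multiply closure with n = 3.
Step 2: f(10) computes 10 * 3 = 30.
Step 3: result = 30

The answer is 30.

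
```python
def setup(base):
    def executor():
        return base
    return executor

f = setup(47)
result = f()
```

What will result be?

Step 1: setup(47) creates closure capturing base = 47.
Step 2: f() returns the captured base = 47.
Step 3: result = 47

The answer is 47.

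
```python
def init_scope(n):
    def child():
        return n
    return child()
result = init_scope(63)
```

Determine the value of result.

Step 1: init_scope(63) binds parameter n = 63.
Step 2: child() looks up n in enclosing scope and finds the parameter n = 63.
Step 3: result = 63

The answer is 63.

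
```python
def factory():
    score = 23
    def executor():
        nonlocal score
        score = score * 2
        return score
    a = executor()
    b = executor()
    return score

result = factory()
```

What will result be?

Step 1: score starts at 23.
Step 2: First executor(): score = 23 * 2 = 46.
Step 3: Second executor(): score = 46 * 2 = 92.
Step 4: result = 92

The answer is 92.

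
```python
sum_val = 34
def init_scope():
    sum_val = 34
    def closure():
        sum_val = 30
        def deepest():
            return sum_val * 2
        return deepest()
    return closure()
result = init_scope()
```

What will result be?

Step 1: deepest() looks up sum_val through LEGB: not local, finds sum_val = 30 in enclosing closure().
Step 2: Returns 30 * 2 = 60.
Step 3: result = 60

The answer is 60.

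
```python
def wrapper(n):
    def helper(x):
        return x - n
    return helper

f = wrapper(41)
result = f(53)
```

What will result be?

Step 1: wrapper(41) creates a closure capturing n = 41.
Step 2: f(53) computes 53 - 41 = 12.
Step 3: result = 12

The answer is 12.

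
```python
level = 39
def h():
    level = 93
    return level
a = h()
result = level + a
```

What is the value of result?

Step 1: Global level = 39. h() returns local level = 93.
Step 2: a = 93. Global level still = 39.
Step 3: result = 39 + 93 = 132

The answer is 132.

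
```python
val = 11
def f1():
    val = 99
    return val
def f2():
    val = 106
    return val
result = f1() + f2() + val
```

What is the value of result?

Step 1: Each function shadows global val with its own local.
Step 2: f1() returns 99, f2() returns 106.
Step 3: Global val = 11 is unchanged. result = 99 + 106 + 11 = 216

The answer is 216.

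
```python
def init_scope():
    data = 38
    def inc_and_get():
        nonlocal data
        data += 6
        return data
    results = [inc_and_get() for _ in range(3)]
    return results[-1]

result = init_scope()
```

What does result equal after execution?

Step 1: data = 38.
Step 2: Three calls to inc_and_get(), each adding 6.
Step 3: Last value = 38 + 6 * 3 = 56

The answer is 56.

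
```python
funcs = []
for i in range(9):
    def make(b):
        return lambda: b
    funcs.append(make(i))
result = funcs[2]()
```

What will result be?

Step 1: make(i) creates a new scope capturing b = i at call time.
Step 2: funcs[2] = make(2), so its lambda captures b = 2.
Step 3: result = 2 (closure factory fixes late binding)

The answer is 2.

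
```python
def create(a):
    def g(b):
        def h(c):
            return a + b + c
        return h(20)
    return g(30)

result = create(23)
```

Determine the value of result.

Step 1: a = 23, b = 30, c = 20 across three nested scopes.
Step 2: h() accesses all three via LEGB rule.
Step 3: result = 23 + 30 + 20 = 73

The answer is 73.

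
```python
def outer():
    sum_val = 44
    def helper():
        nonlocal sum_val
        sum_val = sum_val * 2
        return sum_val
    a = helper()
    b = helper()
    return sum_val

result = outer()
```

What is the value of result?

Step 1: sum_val starts at 44.
Step 2: First helper(): sum_val = 44 * 2 = 88.
Step 3: Second helper(): sum_val = 88 * 2 = 176.
Step 4: result = 176

The answer is 176.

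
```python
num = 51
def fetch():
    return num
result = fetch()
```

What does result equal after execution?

Step 1: num = 51 is defined in the global scope.
Step 2: fetch() looks up num. No local num exists, so Python checks the global scope via LEGB rule and finds num = 51.
Step 3: result = 51

The answer is 51.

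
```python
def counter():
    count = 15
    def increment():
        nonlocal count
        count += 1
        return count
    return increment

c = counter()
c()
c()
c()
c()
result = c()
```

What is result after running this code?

Step 1: counter() creates closure with count = 15.
Step 2: Each c() call increments count via nonlocal. After 5 calls: 15 + 5 = 20.
Step 3: result = 20

The answer is 20.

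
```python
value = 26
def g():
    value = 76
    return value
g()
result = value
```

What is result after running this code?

Step 1: Global value = 26.
Step 2: g() creates local value = 76 (shadow, not modification).
Step 3: After g() returns, global value is unchanged. result = 26

The answer is 26.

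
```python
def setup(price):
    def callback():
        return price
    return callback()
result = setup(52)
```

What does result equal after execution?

Step 1: setup(52) binds parameter price = 52.
Step 2: callback() looks up price in enclosing scope and finds the parameter price = 52.
Step 3: result = 52

The answer is 52.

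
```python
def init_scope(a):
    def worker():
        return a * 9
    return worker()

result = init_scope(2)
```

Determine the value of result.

Step 1: init_scope(2) binds parameter a = 2.
Step 2: worker() accesses a = 2 from enclosing scope.
Step 3: result = 2 * 9 = 18

The answer is 18.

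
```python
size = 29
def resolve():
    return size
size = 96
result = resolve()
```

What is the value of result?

Step 1: size is first set to 29, then reassigned to 96.
Step 2: resolve() is called after the reassignment, so it looks up the current global size = 96.
Step 3: result = 96

The answer is 96.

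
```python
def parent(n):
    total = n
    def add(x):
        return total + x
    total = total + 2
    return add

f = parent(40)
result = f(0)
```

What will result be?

Step 1: parent(40) sets total = 40, then total = 40 + 2 = 42.
Step 2: Closures capture by reference, so add sees total = 42.
Step 3: f(0) returns 42 + 0 = 42

The answer is 42.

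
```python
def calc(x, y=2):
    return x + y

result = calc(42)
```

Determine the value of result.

Step 1: calc(42) uses default y = 2.
Step 2: Returns 42 + 2 = 44.
Step 3: result = 44

The answer is 44.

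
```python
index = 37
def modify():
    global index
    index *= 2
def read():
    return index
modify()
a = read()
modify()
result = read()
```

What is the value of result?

Step 1: index = 37.
Step 2: First modify(): index = 37 * 2 = 74.
Step 3: Second modify(): index = 74 * 2 = 148.
Step 4: read() returns 148

The answer is 148.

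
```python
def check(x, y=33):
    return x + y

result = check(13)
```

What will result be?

Step 1: check(13) uses default y = 33.
Step 2: Returns 13 + 33 = 46.
Step 3: result = 46

The answer is 46.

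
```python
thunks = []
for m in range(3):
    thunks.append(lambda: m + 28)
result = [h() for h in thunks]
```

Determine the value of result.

Step 1: All lambdas capture m by reference. After the loop, m = 2.
Step 2: Each call returns 2 + 28 = 30.
Step 3: result = [30, 30, 30]

The answer is [30, 30, 30].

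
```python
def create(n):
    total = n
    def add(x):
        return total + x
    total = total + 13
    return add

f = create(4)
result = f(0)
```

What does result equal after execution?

Step 1: create(4) sets total = 4, then total = 4 + 13 = 17.
Step 2: Closures capture by reference, so add sees total = 17.
Step 3: f(0) returns 17 + 0 = 17

The answer is 17.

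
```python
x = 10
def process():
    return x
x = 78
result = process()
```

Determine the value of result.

Step 1: x is first set to 10, then reassigned to 78.
Step 2: process() is called after the reassignment, so it looks up the current global x = 78.
Step 3: result = 78

The answer is 78.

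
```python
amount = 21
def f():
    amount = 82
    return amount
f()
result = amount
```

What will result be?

Step 1: amount = 21 globally.
Step 2: f() creates a LOCAL amount = 82 (no global keyword!).
Step 3: The global amount is unchanged. result = 21

The answer is 21.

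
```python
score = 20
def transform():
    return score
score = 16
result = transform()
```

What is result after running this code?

Step 1: score is first set to 20, then reassigned to 16.
Step 2: transform() is called after the reassignment, so it looks up the current global score = 16.
Step 3: result = 16

The answer is 16.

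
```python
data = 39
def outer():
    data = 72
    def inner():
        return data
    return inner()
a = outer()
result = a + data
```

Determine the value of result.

Step 1: outer() has local data = 72. inner() reads from enclosing.
Step 2: outer() returns 72. Global data = 39 unchanged.
Step 3: result = 72 + 39 = 111

The answer is 111.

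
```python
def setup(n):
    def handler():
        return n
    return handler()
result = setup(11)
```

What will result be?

Step 1: setup(11) binds parameter n = 11.
Step 2: handler() looks up n in enclosing scope and finds the parameter n = 11.
Step 3: result = 11

The answer is 11.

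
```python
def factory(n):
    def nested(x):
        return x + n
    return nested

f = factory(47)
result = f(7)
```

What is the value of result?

Step 1: factory(47) creates a closure that captures n = 47.
Step 2: f(7) calls the closure with x = 7, returning 7 + 47 = 54.
Step 3: result = 54

The answer is 54.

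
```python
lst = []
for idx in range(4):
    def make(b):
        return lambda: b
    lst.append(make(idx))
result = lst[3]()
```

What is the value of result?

Step 1: make(idx) creates a new scope capturing b = idx at call time.
Step 2: lst[3] = make(3), so its lambda captures b = 3.
Step 3: result = 3 (closure factory fixes late binding)

The answer is 3.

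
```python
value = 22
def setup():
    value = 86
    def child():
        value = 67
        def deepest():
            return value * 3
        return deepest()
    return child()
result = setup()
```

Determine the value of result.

Step 1: deepest() looks up value through LEGB: not local, finds value = 67 in enclosing child().
Step 2: Returns 67 * 3 = 201.
Step 3: result = 201

The answer is 201.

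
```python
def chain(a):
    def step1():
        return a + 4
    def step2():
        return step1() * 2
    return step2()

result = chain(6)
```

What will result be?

Step 1: chain(6) captures a = 6.
Step 2: step2() calls step1() which returns 6 + 4 = 10.
Step 3: step2() returns 10 * 2 = 20

The answer is 20.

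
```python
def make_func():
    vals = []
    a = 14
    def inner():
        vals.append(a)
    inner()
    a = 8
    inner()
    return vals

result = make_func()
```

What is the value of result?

Step 1: a = 14. inner() appends current a to vals.
Step 2: First inner(): appends 14. Then a = 8.
Step 3: Second inner(): appends 8 (closure sees updated a). result = [14, 8]

The answer is [14, 8].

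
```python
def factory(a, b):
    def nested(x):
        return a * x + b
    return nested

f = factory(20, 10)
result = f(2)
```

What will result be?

Step 1: factory(20, 10) captures a = 20, b = 10.
Step 2: f(2) computes 20 * 2 + 10 = 50.
Step 3: result = 50

The answer is 50.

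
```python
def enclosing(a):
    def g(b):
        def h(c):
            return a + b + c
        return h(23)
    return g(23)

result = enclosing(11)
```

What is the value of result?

Step 1: a = 11, b = 23, c = 23 across three nested scopes.
Step 2: h() accesses all three via LEGB rule.
Step 3: result = 11 + 23 + 23 = 57

The answer is 57.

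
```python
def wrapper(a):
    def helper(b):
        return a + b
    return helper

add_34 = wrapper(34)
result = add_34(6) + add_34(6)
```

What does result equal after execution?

Step 1: add_34 captures a = 34.
Step 2: add_34(6) = 34 + 6 = 40, called twice.
Step 3: result = 40 + 40 = 80

The answer is 80.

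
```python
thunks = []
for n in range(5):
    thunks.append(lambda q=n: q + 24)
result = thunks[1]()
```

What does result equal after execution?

Step 1: Default argument q=n captures n's value at definition time.
Step 2: thunks[1] was defined when n = 1, so q defaults to 1.
Step 3: result = 1 + 24 = 25 (default arg fixes the late binding issue)

The answer is 25.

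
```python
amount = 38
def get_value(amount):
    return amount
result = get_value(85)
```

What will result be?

Step 1: Global amount = 38.
Step 2: get_value(85) takes parameter amount = 85, which shadows the global.
Step 3: result = 85

The answer is 85.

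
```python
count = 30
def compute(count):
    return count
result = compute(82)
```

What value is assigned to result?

Step 1: Global count = 30.
Step 2: compute(82) takes parameter count = 82, which shadows the global.
Step 3: result = 82

The answer is 82.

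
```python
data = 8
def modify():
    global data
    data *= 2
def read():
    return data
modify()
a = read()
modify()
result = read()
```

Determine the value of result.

Step 1: data = 8.
Step 2: First modify(): data = 8 * 2 = 16.
Step 3: Second modify(): data = 16 * 2 = 32.
Step 4: read() returns 32

The answer is 32.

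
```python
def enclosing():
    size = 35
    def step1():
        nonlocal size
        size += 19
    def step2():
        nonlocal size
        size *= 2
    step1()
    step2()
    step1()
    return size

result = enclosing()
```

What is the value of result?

Step 1: size = 35.
Step 2: step1(): size = 35 + 19 = 54.
Step 3: step2(): size = 54 * 2 = 108.
Step 4: step1(): size = 108 + 19 = 127. result = 127

The answer is 127.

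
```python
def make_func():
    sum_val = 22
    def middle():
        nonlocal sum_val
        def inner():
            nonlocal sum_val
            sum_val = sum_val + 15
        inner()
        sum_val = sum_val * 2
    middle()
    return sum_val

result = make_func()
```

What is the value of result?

Step 1: sum_val = 22.
Step 2: inner() adds 15: sum_val = 22 + 15 = 37.
Step 3: middle() doubles: sum_val = 37 * 2 = 74.
Step 4: result = 74

The answer is 74.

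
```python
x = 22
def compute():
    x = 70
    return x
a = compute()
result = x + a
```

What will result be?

Step 1: Global x = 22. compute() returns local x = 70.
Step 2: a = 70. Global x still = 22.
Step 3: result = 22 + 70 = 92

The answer is 92.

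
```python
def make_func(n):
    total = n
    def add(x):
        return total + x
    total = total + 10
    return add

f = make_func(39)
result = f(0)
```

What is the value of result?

Step 1: make_func(39) sets total = 39, then total = 39 + 10 = 49.
Step 2: Closures capture by reference, so add sees total = 49.
Step 3: f(0) returns 49 + 0 = 49

The answer is 49.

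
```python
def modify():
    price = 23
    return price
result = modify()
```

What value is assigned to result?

Step 1: modify() defines price = 23 in its local scope.
Step 2: return price finds the local variable price = 23.
Step 3: result = 23

The answer is 23.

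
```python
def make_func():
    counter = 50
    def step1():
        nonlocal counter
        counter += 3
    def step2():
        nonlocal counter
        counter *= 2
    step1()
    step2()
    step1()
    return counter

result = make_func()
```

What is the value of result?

Step 1: counter = 50.
Step 2: step1(): counter = 50 + 3 = 53.
Step 3: step2(): counter = 53 * 2 = 106.
Step 4: step1(): counter = 106 + 3 = 109. result = 109

The answer is 109.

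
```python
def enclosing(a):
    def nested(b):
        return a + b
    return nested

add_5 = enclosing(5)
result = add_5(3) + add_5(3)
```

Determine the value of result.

Step 1: add_5 captures a = 5.
Step 2: add_5(3) = 5 + 3 = 8, called twice.
Step 3: result = 8 + 8 = 16

The answer is 16.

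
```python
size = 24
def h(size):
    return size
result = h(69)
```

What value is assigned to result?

Step 1: Global size = 24.
Step 2: h(69) takes parameter size = 69, which shadows the global.
Step 3: result = 69

The answer is 69.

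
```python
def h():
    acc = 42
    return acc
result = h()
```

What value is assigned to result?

Step 1: h() defines acc = 42 in its local scope.
Step 2: return acc finds the local variable acc = 42.
Step 3: result = 42

The answer is 42.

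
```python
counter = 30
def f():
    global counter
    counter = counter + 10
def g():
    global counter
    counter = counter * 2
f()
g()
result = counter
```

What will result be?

Step 1: counter = 30.
Step 2: f() adds 10: counter = 30 + 10 = 40.
Step 3: g() doubles: counter = 40 * 2 = 80.
Step 4: result = 80

The answer is 80.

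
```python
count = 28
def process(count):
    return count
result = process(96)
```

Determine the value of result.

Step 1: Global count = 28.
Step 2: process(96) takes parameter count = 96, which shadows the global.
Step 3: result = 96

The answer is 96.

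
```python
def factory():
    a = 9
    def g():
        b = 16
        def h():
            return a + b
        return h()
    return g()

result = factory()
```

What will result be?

Step 1: factory() defines a = 9. g() defines b = 16.
Step 2: h() accesses both from enclosing scopes: a = 9, b = 16.
Step 3: result = 9 + 16 = 25

The answer is 25.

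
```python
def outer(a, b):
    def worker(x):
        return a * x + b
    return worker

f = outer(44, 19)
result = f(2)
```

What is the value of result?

Step 1: outer(44, 19) captures a = 44, b = 19.
Step 2: f(2) computes 44 * 2 + 19 = 107.
Step 3: result = 107

The answer is 107.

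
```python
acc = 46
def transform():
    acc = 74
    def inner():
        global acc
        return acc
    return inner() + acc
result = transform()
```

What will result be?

Step 1: Global acc = 46. transform() shadows with local acc = 74.
Step 2: inner() uses global keyword, so inner() returns global acc = 46.
Step 3: transform() returns 46 + 74 = 120

The answer is 120.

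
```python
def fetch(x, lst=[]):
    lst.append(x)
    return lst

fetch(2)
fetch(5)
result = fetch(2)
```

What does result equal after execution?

Step 1: Mutable default argument gotcha! The list [] is created once.
Step 2: Each call appends to the SAME list: [2], [2, 5], [2, 5, 2].
Step 3: result = [2, 5, 2]

The answer is [2, 5, 2].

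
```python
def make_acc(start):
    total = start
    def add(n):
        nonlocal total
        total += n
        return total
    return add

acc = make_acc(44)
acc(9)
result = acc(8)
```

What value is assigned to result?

Step 1: make_acc(44) creates closure with total = 44.
Step 2: First acc(9): total = 44 + 9 = 53.
Step 3: Second acc(8): total = 53 + 8 = 61. result = 61

The answer is 61.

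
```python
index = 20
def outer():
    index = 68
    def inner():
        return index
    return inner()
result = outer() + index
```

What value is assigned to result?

Step 1: Global index = 20. outer() shadows with index = 68.
Step 2: inner() returns enclosing index = 68. outer() = 68.
Step 3: result = 68 + global index (20) = 88

The answer is 88.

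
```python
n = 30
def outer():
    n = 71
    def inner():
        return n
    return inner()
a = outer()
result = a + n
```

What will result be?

Step 1: outer() has local n = 71. inner() reads from enclosing.
Step 2: outer() returns 71. Global n = 30 unchanged.
Step 3: result = 71 + 30 = 101

The answer is 101.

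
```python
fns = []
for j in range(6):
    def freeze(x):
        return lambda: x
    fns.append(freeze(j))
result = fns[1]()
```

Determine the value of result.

Step 1: freeze(j) creates a new scope capturing x = j at call time.
Step 2: fns[1] = freeze(1), so its lambda captures x = 1.
Step 3: result = 1 (closure factory fixes late binding)

The answer is 1.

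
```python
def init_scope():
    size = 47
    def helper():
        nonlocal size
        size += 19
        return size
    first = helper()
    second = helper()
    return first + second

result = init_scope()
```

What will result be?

Step 1: size starts at 47.
Step 2: First call: size = 47 + 19 = 66, returns 66.
Step 3: Second call: size = 66 + 19 = 85, returns 85.
Step 4: result = 66 + 85 = 151

The answer is 151.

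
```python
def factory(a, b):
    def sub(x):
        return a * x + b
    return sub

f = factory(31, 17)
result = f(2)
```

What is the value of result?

Step 1: factory(31, 17) captures a = 31, b = 17.
Step 2: f(2) computes 31 * 2 + 17 = 79.
Step 3: result = 79

The answer is 79.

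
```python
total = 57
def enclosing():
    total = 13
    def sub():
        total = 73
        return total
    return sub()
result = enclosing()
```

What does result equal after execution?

Step 1: Three scopes define total: global (57), enclosing (13), sub (73).
Step 2: sub() has its own local total = 73, which shadows both enclosing and global.
Step 3: result = 73 (local wins in LEGB)

The answer is 73.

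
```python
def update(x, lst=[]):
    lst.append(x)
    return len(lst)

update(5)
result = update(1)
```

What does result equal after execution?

Step 1: Mutable default list persists between calls.
Step 2: First call: lst = [5], len = 1. Second call: lst = [5, 1], len = 2.
Step 3: result = 2

The answer is 2.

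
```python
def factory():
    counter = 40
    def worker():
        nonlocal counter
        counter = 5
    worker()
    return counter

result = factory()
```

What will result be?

Step 1: factory() sets counter = 40.
Step 2: worker() uses nonlocal to reassign counter = 5.
Step 3: result = 5

The answer is 5.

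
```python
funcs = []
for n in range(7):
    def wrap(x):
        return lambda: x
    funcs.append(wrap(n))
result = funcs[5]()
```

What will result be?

Step 1: wrap(n) creates a new scope capturing x = n at call time.
Step 2: funcs[5] = wrap(5), so its lambda captures x = 5.
Step 3: result = 5 (closure factory fixes late binding)

The answer is 5.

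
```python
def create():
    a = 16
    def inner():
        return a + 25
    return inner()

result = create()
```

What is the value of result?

Step 1: create() defines a = 16.
Step 2: inner() reads a = 16 from enclosing scope, returns 16 + 25 = 41.
Step 3: result = 41

The answer is 41.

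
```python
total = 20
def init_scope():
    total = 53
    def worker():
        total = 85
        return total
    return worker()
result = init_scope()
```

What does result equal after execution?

Step 1: Three scopes define total: global (20), init_scope (53), worker (85).
Step 2: worker() has its own local total = 85, which shadows both enclosing and global.
Step 3: result = 85 (local wins in LEGB)

The answer is 85.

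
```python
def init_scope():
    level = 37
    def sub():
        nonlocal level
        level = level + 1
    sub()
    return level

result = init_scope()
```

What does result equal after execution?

Step 1: init_scope() sets level = 37.
Step 2: sub() uses nonlocal to modify level in init_scope's scope: level = 37 + 1 = 38.
Step 3: init_scope() returns the modified level = 38

The answer is 38.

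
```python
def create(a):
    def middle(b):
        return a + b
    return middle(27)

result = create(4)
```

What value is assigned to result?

Step 1: create(4) passes a = 4.
Step 2: middle(27) has b = 27, reads a = 4 from enclosing.
Step 3: result = 4 + 27 = 31

The answer is 31.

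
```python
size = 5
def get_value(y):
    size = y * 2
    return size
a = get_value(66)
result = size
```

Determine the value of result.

Step 1: Global size = 5.
Step 2: get_value(66) creates local size = 66 * 2 = 132.
Step 3: Global size unchanged because no global keyword. result = 5

The answer is 5.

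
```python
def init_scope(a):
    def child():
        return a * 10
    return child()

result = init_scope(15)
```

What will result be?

Step 1: init_scope(15) binds parameter a = 15.
Step 2: child() accesses a = 15 from enclosing scope.
Step 3: result = 15 * 10 = 150

The answer is 150.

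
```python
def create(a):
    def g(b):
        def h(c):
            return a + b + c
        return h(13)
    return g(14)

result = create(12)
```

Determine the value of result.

Step 1: a = 12, b = 14, c = 13 across three nested scopes.
Step 2: h() accesses all three via LEGB rule.
Step 3: result = 12 + 14 + 13 = 39

The answer is 39.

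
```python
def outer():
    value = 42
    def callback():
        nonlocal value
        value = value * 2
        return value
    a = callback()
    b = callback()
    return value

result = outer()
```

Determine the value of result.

Step 1: value starts at 42.
Step 2: First callback(): value = 42 * 2 = 84.
Step 3: Second callback(): value = 84 * 2 = 168.
Step 4: result = 168

The answer is 168.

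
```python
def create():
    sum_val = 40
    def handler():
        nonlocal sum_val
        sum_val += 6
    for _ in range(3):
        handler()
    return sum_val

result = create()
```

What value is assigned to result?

Step 1: sum_val = 40.
Step 2: handler() is called 3 times in a loop, each adding 6 via nonlocal.
Step 3: sum_val = 40 + 6 * 3 = 58

The answer is 58.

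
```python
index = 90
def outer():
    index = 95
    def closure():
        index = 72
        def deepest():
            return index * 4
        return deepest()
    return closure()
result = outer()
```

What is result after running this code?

Step 1: deepest() looks up index through LEGB: not local, finds index = 72 in enclosing closure().
Step 2: Returns 72 * 4 = 288.
Step 3: result = 288

The answer is 288.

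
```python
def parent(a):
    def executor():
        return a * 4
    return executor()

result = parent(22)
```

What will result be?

Step 1: parent(22) binds parameter a = 22.
Step 2: executor() accesses a = 22 from enclosing scope.
Step 3: result = 22 * 4 = 88

The answer is 88.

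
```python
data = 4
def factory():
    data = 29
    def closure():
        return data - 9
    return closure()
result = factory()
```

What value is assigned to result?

Step 1: factory() shadows global data with data = 29.
Step 2: closure() finds data = 29 in enclosing scope, computes 29 - 9 = 20.
Step 3: result = 20

The answer is 20.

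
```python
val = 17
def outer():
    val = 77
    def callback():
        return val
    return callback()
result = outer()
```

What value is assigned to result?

Step 1: val = 17 globally, but outer() defines val = 77 locally.
Step 2: callback() looks up val. Not in local scope, so checks enclosing scope (outer) and finds val = 77.
Step 3: result = 77

The answer is 77.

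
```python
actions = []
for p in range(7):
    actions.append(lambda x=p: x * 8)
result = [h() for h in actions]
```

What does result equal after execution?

Step 1: Default arg x=p captures p at each iteration.
Step 2: actions[k] has x defaulting to k, returns k * 8.
Step 3: result = [0, 8, 16, 24, 32, 40, 48]

The answer is [0, 8, 16, 24, 32, 40, 48].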